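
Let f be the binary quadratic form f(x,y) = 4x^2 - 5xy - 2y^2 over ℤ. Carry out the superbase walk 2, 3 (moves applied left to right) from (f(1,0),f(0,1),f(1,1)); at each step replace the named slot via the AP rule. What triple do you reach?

start (4,-2,-3) = (f(1,0),f(0,1),f(1,1))
replace slot 2: 2·(4+(-3)) − (-2) = 4 → (4,4,-3)
replace slot 3: 2·(4+4) − (-3) = 19 → (4,4,19)

4,4,19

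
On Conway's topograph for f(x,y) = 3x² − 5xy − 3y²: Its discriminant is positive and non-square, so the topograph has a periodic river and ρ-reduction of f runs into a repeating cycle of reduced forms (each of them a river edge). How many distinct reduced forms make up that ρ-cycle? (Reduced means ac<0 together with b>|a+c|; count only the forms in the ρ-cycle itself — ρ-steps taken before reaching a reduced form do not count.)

D = 61, ⌊√D⌋ = 7
descent: ρ → (-3,5,3)  [lands on river]
river: ρ → (3,7,-1)
river: ρ → (-1,7,3)
river: ρ → (3,5,-3)
river: ρ → (-3,7,1)
river: ρ → (1,7,-3)
ρ-cycle length = 6 (tail of 1 descent step not counted)

6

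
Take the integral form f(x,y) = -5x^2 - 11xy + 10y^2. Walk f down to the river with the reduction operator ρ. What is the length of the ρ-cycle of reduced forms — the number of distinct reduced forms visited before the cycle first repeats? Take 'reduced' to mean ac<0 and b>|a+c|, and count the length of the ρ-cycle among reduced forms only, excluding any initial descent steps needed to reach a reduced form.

D = 321, ⌊√D⌋ = 17
descent: ρ → (10,11,-5)  [lands on river]
river: ρ → (-5,9,12)
river: ρ → (12,15,-2)
river: ρ → (-2,17,4)
river: ρ → (4,15,-6)
river: ρ → (-6,9,10)
ρ-cycle length = 6 (tail of 1 descent step not counted)

6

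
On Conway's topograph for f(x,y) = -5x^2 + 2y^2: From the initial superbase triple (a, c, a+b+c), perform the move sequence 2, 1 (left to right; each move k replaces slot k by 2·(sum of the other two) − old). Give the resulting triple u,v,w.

start (-5,2,-3) = (f(1,0),f(0,1),f(1,1))
replace slot 2: 2·((-5)+(-3)) − 2 = -18 → (-5,-18,-3)
replace slot 1: 2·((-18)+(-3)) − (-5) = -37 → (-37,-18,-3)

-37,-18,-3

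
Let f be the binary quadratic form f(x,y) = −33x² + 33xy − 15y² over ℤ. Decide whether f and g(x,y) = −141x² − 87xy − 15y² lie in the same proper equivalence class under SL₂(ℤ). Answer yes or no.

D₁ = -891, D₂ = -891
f is negative-definite; reduce −f:
−f: translate: b→33 (≡-33 mod 66), so (33,-33,15)→(33,33,15)
−f: flip: (33,33,15)→(15,-33,33)
−f: translate: b→-3 (≡-33 mod 30), so (15,-33,33)→(15,-3,15)
−f: flip: (15,-3,15)→(15,3,15)
−f: reduced (well bottom): (15,3,15) with a≤c, −a<b≤a
flip sign back: reduced form of f is (-15,-3,-15)
g is negative-definite; reduce −g:
−g: flip: (141,87,15)→(15,-87,141)
−g: translate: b→3 (≡-87 mod 30), so (15,-87,141)→(15,3,15)
−g: reduced (well bottom): (15,3,15) with a≤c, −a<b≤a
flip sign back: reduced form of g is (-15,-3,-15)
reduced forms (-15, -3, -15) vs (-15, -3, -15) ⇒ equivalent

yes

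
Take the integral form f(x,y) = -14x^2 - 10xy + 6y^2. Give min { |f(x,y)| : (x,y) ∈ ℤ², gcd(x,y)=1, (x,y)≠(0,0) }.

descent: ρ → (6,10,-14)  [lands on river]
river: ρ → (-14,18,2)
river: ρ → (2,18,-14)
river: ρ → (-14,10,6)
river: ρ → (6,14,-10)
river: ρ → (-10,6,10)
river: ρ → (10,14,-6)
river: ρ → (-6,10,14)
river: ρ → (14,18,-2)
river: ρ → (-2,18,14)
river: ρ → (14,10,-6)
river: ρ → (-6,14,10)
river: ρ → (10,6,-10)
river: ρ → (-10,14,6)
closes: descent 1, river 14
min |a| on river = 2

2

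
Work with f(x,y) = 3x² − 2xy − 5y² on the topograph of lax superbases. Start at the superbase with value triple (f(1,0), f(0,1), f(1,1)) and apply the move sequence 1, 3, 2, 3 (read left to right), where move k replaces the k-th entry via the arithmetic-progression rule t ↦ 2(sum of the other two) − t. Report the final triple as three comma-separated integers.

start (3,-5,-4) = (f(1,0),f(0,1),f(1,1))
replace slot 1: 2·((-5)+(-4)) − 3 = -21 → (-21,-5,-4)
replace slot 3: 2·((-21)+(-5)) − (-4) = -48 → (-21,-5,-48)
replace slot 2: 2·((-21)+(-48)) − (-5) = -133 → (-21,-133,-48)
replace slot 3: 2·((-21)+(-133)) − (-48) = -260 → (-21,-133,-260)

-21,-133,-260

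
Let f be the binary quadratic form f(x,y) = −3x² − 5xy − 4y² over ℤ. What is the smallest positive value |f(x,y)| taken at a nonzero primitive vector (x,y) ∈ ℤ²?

translate: b→-1 (≡5 mod 6), so (3,5,4)→(3,-1,2)
flip: (3,-1,2)→(2,1,3)
reduced (well bottom): (2,1,3) with a≤c, −a<b≤a
well minimum |f| = |-2| = 2 (negative-definite)

2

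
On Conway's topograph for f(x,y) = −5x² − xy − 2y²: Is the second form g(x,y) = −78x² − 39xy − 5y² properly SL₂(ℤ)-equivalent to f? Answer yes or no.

D₁ = -39, D₂ = -39
f is negative-definite; reduce −f:
−f: flip: (5,1,2)→(2,-1,5)
−f: reduced (well bottom): (2,-1,5) with a≤c, −a<b≤a
flip sign back: reduced form of f is (-2,1,-5)
g is negative-definite; reduce −g:
−g: flip: (78,39,5)→(5,-39,78)
−g: translate: b→1 (≡-39 mod 10), so (5,-39,78)→(5,1,2)
−g: flip: (5,1,2)→(2,-1,5)
−g: reduced (well bottom): (2,-1,5) with a≤c, −a<b≤a
flip sign back: reduced form of g is (-2,1,-5)
reduced forms (-2, 1, -5) vs (-2, 1, -5) ⇒ equivalent

yes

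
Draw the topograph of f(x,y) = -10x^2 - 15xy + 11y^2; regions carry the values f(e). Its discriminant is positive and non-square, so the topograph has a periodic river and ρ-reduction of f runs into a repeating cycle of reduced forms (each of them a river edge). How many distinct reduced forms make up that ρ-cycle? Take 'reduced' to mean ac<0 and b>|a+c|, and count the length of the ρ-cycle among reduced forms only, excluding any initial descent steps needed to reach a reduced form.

D = 665, ⌊√D⌋ = 25
descent: ρ → (11,15,-10)  [lands on river]
river: ρ → (-10,25,1)
river: ρ → (1,25,-10)
river: ρ → (-10,15,11)
river: ρ → (11,7,-14)
river: ρ → (-14,21,4)
river: ρ → (4,19,-19)
river: ρ → (-19,19,4)
river: ρ → (4,21,-14)
river: ρ → (-14,7,11)
ρ-cycle length = 10 (tail of 1 descent step not counted)

10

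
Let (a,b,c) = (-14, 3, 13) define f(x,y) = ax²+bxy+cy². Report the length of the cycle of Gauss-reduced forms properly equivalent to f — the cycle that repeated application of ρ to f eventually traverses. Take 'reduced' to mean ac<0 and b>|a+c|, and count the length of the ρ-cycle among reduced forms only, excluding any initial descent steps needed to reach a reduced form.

D = 737, ⌊√D⌋ = 27
river: ρ → (13,23,-4)
river: ρ → (-4,25,7)
river: ρ → (7,17,-16)
river: ρ → (-16,15,8)
river: ρ → (8,17,-14)
river: ρ → (-14,11,11)
river: ρ → (11,11,-14)
river: ρ → (-14,17,8)
river: ρ → (8,15,-16)
river: ρ → (-16,17,7)
river: ρ → (7,25,-4)
river: ρ → (-4,23,13)
river: ρ → (13,3,-14)
river: ρ → (-14,25,2)
river: ρ → (2,27,-1)
river: ρ → (-1,27,2)
river: ρ → (2,25,-14)
river: ρ → (-14,3,13)
ρ-cycle length = 18 (tail of 0 descent steps not counted)

18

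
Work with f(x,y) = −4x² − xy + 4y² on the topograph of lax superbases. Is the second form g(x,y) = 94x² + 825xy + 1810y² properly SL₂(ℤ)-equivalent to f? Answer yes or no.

D₁ = 65, D₂ = 65
river cycle of f (length 6): (4, 1, -4), (-4, 7, 1), (1, 7, -4), (-4, 1, 4), (4, 7, -1), (-1, 7, 4)
river cycle of g (length 6): (1, 7, -4), (-4, 1, 4), (4, 7, -1), (-1, 7, 4), (4, 1, -4), (-4, 7, 1)
cycles coincide ⇒ equivalent

yes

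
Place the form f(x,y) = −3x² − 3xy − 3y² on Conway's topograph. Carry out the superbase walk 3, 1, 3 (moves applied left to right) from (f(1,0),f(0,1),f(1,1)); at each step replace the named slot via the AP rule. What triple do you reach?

start (-3,-3,-9) = (f(1,0),f(0,1),f(1,1))
replace slot 3: 2·((-3)+(-3)) − (-9) = -3 → (-3,-3,-3)
replace slot 1: 2·((-3)+(-3)) − (-3) = -9 → (-9,-3,-3)
replace slot 3: 2·((-9)+(-3)) − (-3) = -21 → (-9,-3,-21)

-9,-3,-21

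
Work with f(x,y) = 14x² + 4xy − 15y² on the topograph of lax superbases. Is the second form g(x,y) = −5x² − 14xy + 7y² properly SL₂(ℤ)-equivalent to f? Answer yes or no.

D₁ = 856, D₂ = 336
discriminants differ ⇒ not SL₂(ℤ)-equivalent

no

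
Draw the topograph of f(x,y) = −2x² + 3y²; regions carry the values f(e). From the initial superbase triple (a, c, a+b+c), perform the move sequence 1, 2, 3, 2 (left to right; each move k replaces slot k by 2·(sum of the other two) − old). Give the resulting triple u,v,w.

start (-2,3,1) = (f(1,0),f(0,1),f(1,1))
replace slot 1: 2·(3+1) − (-2) = 10 → (10,3,1)
replace slot 2: 2·(10+1) − 3 = 19 → (10,19,1)
replace slot 3: 2·(10+19) − 1 = 57 → (10,19,57)
replace slot 2: 2·(10+57) − 19 = 115 → (10,115,57)

10,115,57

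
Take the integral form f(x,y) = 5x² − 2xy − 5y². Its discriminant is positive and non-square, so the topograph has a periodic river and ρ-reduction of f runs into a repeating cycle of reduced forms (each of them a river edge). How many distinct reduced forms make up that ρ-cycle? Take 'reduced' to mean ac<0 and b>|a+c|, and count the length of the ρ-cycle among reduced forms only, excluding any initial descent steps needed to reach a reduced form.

D = 104, ⌊√D⌋ = 10
descent: ρ → (-5,2,5)  [lands on river]
river: ρ → (5,8,-2)
river: ρ → (-2,8,5)
river: ρ → (5,2,-5)
river: ρ → (-5,8,2)
river: ρ → (2,8,-5)
ρ-cycle length = 6 (tail of 1 descent step not counted)

6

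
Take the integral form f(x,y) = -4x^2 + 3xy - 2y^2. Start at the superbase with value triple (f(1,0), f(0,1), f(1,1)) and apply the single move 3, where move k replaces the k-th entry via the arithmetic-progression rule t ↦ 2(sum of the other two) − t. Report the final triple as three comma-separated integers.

start (-4,-2,-3) = (f(1,0),f(0,1),f(1,1))
replace slot 3: 2·((-4)+(-2)) − (-3) = -9 → (-4,-2,-9)

-4,-2,-9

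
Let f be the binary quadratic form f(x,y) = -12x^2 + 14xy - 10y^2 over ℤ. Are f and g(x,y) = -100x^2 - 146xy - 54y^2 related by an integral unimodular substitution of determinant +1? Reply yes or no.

D₁ = -284, D₂ = -284
f is negative-definite; reduce −f:
−f: translate: b→10 (≡-14 mod 24), so (12,-14,10)→(12,10,8)
−f: flip: (12,10,8)→(8,-10,12)
−f: translate: b→6 (≡-10 mod 16), so (8,-10,12)→(8,6,10)
−f: reduced (well bottom): (8,6,10) with a≤c, −a<b≤a
flip sign back: reduced form of f is (-8,-6,-10)
g is negative-definite; reduce −g:
−g: translate: b→-54 (≡146 mod 200), so (100,146,54)→(100,-54,8)
−g: flip: (100,-54,8)→(8,54,100)
−g: translate: b→6 (≡54 mod 16), so (8,54,100)→(8,6,10)
−g: reduced (well bottom): (8,6,10) with a≤c, −a<b≤a
flip sign back: reduced form of g is (-8,-6,-10)
reduced forms (-8, -6, -10) vs (-8, -6, -10) ⇒ equivalent

yes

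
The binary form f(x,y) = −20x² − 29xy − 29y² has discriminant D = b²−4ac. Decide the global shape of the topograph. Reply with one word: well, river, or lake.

D = b²−4ac = (-29)² − 4·(-20)·(-29) = -1479
D < 0 ⇒ definite ⇒ every region one sign ⇒ single well

well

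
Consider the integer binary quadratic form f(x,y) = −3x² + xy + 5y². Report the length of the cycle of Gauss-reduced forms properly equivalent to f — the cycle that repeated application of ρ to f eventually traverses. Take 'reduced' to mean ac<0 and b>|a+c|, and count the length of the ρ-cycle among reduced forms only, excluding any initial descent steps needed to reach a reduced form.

D = 61, ⌊√D⌋ = 7
descent: ρ → (5,-1,-3)
descent: ρ → (-3,7,1)  [lands on river]
river: ρ → (1,7,-3)
river: ρ → (-3,5,3)
river: ρ → (3,7,-1)
river: ρ → (-1,7,3)
river: ρ → (3,5,-3)
ρ-cycle length = 6 (tail of 2 descent steps not counted)

6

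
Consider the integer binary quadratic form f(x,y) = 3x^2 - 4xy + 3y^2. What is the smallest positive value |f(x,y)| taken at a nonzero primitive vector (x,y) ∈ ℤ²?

translate: b→2 (≡-4 mod 6), so (3,-4,3)→(3,2,2)
flip: (3,2,2)→(2,-2,3)
translate: b→2 (≡-2 mod 4), so (2,-2,3)→(2,2,3)
reduced (well bottom): (2,2,3) with a≤c, −a<b≤a
well minimum = a = 2

2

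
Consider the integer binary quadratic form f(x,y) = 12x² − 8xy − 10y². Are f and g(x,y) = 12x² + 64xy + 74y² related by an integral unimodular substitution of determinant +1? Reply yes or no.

D₁ = 544, D₂ = 544
river cycle of f (length 6): (-10, 8, 12), (12, 16, -6), (-6, 20, 6), (6, 16, -12), (-12, 8, 10), (10, 12, -10)
river cycle of g (length 6): (12, 16, -6), (-6, 20, 6), (6, 16, -12), (-12, 8, 10), (10, 12, -10), (-10, 8, 12)
cycles coincide ⇒ equivalent

yes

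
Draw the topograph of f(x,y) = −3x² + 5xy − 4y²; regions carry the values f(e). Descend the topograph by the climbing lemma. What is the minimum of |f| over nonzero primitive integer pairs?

translate: b→1 (≡-5 mod 6), so (3,-5,4)→(3,1,2)
flip: (3,1,2)→(2,-1,3)
reduced (well bottom): (2,-1,3) with a≤c, −a<b≤a
well minimum |f| = |-2| = 2 (negative-definite)

2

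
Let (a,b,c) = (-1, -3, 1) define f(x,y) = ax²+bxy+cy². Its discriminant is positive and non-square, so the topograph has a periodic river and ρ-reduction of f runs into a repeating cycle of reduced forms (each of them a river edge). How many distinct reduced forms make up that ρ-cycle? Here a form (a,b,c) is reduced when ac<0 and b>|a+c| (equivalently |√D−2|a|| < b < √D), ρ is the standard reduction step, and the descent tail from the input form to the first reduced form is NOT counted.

D = 13, ⌊√D⌋ = 3
descent: ρ → (1,3,-1)  [lands on river]
river: ρ → (-1,3,1)
ρ-cycle length = 2 (tail of 1 descent step not counted)

2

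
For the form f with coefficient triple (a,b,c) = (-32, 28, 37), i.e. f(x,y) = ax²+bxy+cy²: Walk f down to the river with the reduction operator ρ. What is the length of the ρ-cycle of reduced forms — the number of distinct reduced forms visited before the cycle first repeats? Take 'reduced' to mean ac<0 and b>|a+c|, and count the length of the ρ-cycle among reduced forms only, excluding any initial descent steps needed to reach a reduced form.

D = 5520, ⌊√D⌋ = 74
river: ρ → (37,46,-23)
river: ρ → (-23,46,37)
river: ρ → (37,28,-32)
river: ρ → (-32,36,33)
river: ρ → (33,30,-35)
river: ρ → (-35,40,28)
river: ρ → (28,72,-3)
river: ρ → (-3,72,28)
river: ρ → (28,40,-35)
river: ρ → (-35,30,33)
river: ρ → (33,36,-32)
river: ρ → (-32,28,37)
ρ-cycle length = 12 (tail of 0 descent steps not counted)

12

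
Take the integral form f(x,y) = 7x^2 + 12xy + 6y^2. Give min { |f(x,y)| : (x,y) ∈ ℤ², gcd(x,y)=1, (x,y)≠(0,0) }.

translate: b→-2 (≡12 mod 14), so (7,12,6)→(7,-2,1)
flip: (7,-2,1)→(1,2,7)
translate: b→0 (≡2 mod 2), so (1,2,7)→(1,0,6)
reduced (well bottom): (1,0,6) with a≤c, −a<b≤a
well minimum = a = 1

1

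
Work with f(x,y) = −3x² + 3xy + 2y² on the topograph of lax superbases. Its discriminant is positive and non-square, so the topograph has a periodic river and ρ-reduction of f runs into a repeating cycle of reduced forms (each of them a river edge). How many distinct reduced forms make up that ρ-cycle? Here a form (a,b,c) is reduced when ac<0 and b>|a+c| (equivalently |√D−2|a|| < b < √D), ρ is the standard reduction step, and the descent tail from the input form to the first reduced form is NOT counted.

D = 33, ⌊√D⌋ = 5
river: ρ → (2,5,-1)
river: ρ → (-1,5,2)
river: ρ → (2,3,-3)
river: ρ → (-3,3,2)
ρ-cycle length = 4 (tail of 0 descent steps not counted)

4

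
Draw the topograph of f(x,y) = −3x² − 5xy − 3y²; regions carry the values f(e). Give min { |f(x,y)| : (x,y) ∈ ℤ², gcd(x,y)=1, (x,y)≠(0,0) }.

translate: b→-1 (≡5 mod 6), so (3,5,3)→(3,-1,1)
flip: (3,-1,1)→(1,1,3)
reduced (well bottom): (1,1,3) with a≤c, −a<b≤a
well minimum |f| = |-1| = 1 (negative-definite)

1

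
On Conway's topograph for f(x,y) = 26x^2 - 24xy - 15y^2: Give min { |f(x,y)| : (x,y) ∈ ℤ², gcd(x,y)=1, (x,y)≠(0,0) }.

descent: ρ → (-15,24,26)  [lands on river]
river: ρ → (26,28,-13)
river: ρ → (-13,24,30)
river: ρ → (30,36,-7)
river: ρ → (-7,34,35)
river: ρ → (35,36,-6)
river: ρ → (-6,36,35)
river: ρ → (35,34,-7)
river: ρ → (-7,36,30)
river: ρ → (30,24,-13)
river: ρ → (-13,28,26)
river: ρ → (26,24,-15)
river: ρ → (-15,36,14)
river: ρ → (14,20,-31)
river: ρ → (-31,42,3)
river: ρ → (3,42,-31)
river: ρ → (-31,20,14)
river: ρ → (14,36,-15)
closes: descent 1, river 18
min |a| on river = 3

3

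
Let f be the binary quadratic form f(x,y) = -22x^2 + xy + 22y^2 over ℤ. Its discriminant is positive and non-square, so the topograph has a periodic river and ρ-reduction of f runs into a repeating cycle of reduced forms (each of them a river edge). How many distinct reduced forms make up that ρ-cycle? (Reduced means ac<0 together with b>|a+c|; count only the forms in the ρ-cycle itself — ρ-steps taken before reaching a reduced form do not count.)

D = 1937, ⌊√D⌋ = 44
river: ρ → (22,43,-1)
river: ρ → (-1,43,22)
river: ρ → (22,1,-22)
river: ρ → (-22,43,1)
river: ρ → (1,43,-22)
river: ρ → (-22,1,22)
ρ-cycle length = 6 (tail of 0 descent steps not counted)

6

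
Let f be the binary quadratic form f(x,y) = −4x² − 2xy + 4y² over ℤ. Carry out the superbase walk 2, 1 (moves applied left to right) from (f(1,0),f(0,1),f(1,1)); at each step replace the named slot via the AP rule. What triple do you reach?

start (-4,4,-2) = (f(1,0),f(0,1),f(1,1))
replace slot 2: 2·((-4)+(-2)) − 4 = -16 → (-4,-16,-2)
replace slot 1: 2·((-16)+(-2)) − (-4) = -32 → (-32,-16,-2)

-32,-16,-2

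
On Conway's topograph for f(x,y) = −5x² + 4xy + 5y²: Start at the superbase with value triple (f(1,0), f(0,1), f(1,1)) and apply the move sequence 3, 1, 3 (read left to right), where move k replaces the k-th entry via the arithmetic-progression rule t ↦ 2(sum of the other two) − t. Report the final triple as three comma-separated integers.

start (-5,5,4) = (f(1,0),f(0,1),f(1,1))
replace slot 3: 2·((-5)+5) − 4 = -4 → (-5,5,-4)
replace slot 1: 2·(5+(-4)) − (-5) = 7 → (7,5,-4)
replace slot 3: 2·(7+5) − (-4) = 28 → (7,5,28)

7,5,28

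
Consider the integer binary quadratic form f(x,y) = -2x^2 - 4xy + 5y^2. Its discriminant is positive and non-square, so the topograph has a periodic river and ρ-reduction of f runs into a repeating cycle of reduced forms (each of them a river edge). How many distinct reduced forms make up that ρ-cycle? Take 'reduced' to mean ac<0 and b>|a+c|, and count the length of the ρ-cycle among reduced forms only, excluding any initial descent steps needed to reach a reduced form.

D = 56, ⌊√D⌋ = 7
descent: ρ → (5,4,-2)  [lands on river]
river: ρ → (-2,4,5)
river: ρ → (5,6,-1)
river: ρ → (-1,6,5)
ρ-cycle length = 4 (tail of 1 descent step not counted)

4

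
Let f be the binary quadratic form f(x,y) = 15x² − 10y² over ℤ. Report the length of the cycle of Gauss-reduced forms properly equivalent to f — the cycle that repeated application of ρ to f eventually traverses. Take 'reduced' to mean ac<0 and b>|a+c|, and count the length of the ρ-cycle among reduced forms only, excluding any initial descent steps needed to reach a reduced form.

D = 600, ⌊√D⌋ = 24
descent: ρ → (-10,20,5)  [lands on river]
river: ρ → (5,20,-10)
ρ-cycle length = 2 (tail of 1 descent step not counted)

2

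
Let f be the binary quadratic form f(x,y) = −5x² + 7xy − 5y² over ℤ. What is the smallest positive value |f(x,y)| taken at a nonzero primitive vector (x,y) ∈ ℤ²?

translate: b→3 (≡-7 mod 10), so (5,-7,5)→(5,3,3)
flip: (5,3,3)→(3,-3,5)
translate: b→3 (≡-3 mod 6), so (3,-3,5)→(3,3,5)
reduced (well bottom): (3,3,5) with a≤c, −a<b≤a
well minimum |f| = |-3| = 3 (negative-definite)

3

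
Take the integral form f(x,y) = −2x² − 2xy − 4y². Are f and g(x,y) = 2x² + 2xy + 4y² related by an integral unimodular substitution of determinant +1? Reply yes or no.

D₁ = -28, D₂ = -28
f is negative-definite; reduce −f:
−f: reduced (well bottom): (2,2,4) with a≤c, −a<b≤a
flip sign back: reduced form of f is (-2,-2,-4)
g: reduced (well bottom): (2,2,4) with a≤c, −a<b≤a
reduced forms (-2, -2, -4) vs (2, 2, 4) ⇒ inequivalent

no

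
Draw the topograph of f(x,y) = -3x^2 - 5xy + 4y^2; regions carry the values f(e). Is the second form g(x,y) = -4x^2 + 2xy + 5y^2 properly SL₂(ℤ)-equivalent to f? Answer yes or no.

D₁ = 73, D₂ = 84
discriminants differ ⇒ not SL₂(ℤ)-equivalent

no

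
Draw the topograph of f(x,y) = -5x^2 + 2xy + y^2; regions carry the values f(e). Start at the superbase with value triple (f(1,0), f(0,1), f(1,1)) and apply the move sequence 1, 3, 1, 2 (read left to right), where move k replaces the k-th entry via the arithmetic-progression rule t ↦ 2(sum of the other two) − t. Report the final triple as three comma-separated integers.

start (-5,1,-2) = (f(1,0),f(0,1),f(1,1))
replace slot 1: 2·(1+(-2)) − (-5) = 3 → (3,1,-2)
replace slot 3: 2·(3+1) − (-2) = 10 → (3,1,10)
replace slot 1: 2·(1+10) − 3 = 19 → (19,1,10)
replace slot 2: 2·(19+10) − 1 = 57 → (19,57,10)

19,57,10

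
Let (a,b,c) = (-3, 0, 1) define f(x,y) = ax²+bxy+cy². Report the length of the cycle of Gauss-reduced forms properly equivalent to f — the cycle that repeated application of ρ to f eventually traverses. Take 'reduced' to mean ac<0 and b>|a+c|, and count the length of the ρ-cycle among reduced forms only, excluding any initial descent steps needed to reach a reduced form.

D = 12, ⌊√D⌋ = 3
descent: ρ → (1,2,-2)  [lands on river]
river: ρ → (-2,2,1)
ρ-cycle length = 2 (tail of 1 descent step not counted)

2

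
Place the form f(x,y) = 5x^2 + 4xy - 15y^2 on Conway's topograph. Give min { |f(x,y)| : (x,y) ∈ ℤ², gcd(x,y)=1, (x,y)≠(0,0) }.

descent: ρ → (-15,-4,5)
descent: ρ → (5,14,-6)  [lands on river]
river: ρ → (-6,10,9)
river: ρ → (9,8,-7)
river: ρ → (-7,6,10)
river: ρ → (10,14,-3)
river: ρ → (-3,16,5)
closes: descent 2, river 6
min |a| on river = 3

3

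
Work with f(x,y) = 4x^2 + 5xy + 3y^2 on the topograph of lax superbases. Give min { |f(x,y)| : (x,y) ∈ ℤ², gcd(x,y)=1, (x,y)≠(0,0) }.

translate: b→-3 (≡5 mod 8), so (4,5,3)→(4,-3,2)
flip: (4,-3,2)→(2,3,4)
translate: b→-1 (≡3 mod 4), so (2,3,4)→(2,-1,3)
reduced (well bottom): (2,-1,3) with a≤c, −a<b≤a
well minimum = a = 2

2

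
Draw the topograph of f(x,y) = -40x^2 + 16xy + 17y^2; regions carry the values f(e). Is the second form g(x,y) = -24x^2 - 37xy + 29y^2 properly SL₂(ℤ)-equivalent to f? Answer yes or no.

D₁ = 2976, D₂ = 4153
discriminants differ ⇒ not SL₂(ℤ)-equivalent

no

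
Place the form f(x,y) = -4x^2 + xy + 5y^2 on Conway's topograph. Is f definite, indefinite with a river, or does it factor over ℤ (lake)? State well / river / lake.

D = b²−4ac = 1² − 4·(-4)·5 = 81
D = 9² is a perfect square ⇒ form factors over ℤ ⇒ lakes

lake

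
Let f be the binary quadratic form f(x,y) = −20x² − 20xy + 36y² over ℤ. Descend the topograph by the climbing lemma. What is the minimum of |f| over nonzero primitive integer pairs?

descent: ρ → (36,20,-20)  [lands on river]
river: ρ → (-20,20,36)
river: ρ → (36,52,-4)
river: ρ → (-4,52,36)
closes: descent 1, river 4
min |a| on river = 4

4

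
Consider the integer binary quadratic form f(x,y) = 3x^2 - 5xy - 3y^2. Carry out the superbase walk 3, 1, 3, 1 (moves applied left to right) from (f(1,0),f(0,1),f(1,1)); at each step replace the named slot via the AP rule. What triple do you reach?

start (3,-3,-5) = (f(1,0),f(0,1),f(1,1))
replace slot 3: 2·(3+(-3)) − (-5) = 5 → (3,-3,5)
replace slot 1: 2·((-3)+5) − 3 = 1 → (1,-3,5)
replace slot 3: 2·(1+(-3)) − 5 = -9 → (1,-3,-9)
replace slot 1: 2·((-3)+(-9)) − 1 = -25 → (-25,-3,-9)

-25,-3,-9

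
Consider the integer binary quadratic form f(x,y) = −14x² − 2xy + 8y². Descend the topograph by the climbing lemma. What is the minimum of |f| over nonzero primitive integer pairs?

descent: ρ → (8,18,-4)  [lands on river]
river: ρ → (-4,14,16)
river: ρ → (16,18,-2)
river: ρ → (-2,18,16)
river: ρ → (16,14,-4)
river: ρ → (-4,18,8)
river: ρ → (8,14,-8)
river: ρ → (-8,18,4)
river: ρ → (4,14,-16)
river: ρ → (-16,18,2)
river: ρ → (2,18,-16)
river: ρ → (-16,14,4)
river: ρ → (4,18,-8)
river: ρ → (-8,14,8)
closes: descent 1, river 14
min |a| on river = 2

2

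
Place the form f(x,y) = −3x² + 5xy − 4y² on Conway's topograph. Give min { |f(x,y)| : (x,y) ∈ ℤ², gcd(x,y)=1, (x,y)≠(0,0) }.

translate: b→1 (≡-5 mod 6), so (3,-5,4)→(3,1,2)
flip: (3,1,2)→(2,-1,3)
reduced (well bottom): (2,-1,3) with a≤c, −a<b≤a
well minimum |f| = |-2| = 2 (negative-definite)

2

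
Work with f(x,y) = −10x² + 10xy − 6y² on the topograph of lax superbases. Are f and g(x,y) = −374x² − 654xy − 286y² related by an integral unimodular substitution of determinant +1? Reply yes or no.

D₁ = -140, D₂ = -140
f is negative-definite; reduce −f:
−f: translate: b→10 (≡-10 mod 20), so (10,-10,6)→(10,10,6)
−f: flip: (10,10,6)→(6,-10,10)
−f: translate: b→2 (≡-10 mod 12), so (6,-10,10)→(6,2,6)
−f: reduced (well bottom): (6,2,6) with a≤c, −a<b≤a
flip sign back: reduced form of f is (-6,-2,-6)
g is negative-definite; reduce −g:
−g: translate: b→-94 (≡654 mod 748), so (374,654,286)→(374,-94,6)
−g: flip: (374,-94,6)→(6,94,374)
−g: translate: b→-2 (≡94 mod 12), so (6,94,374)→(6,-2,6)
−g: flip: (6,-2,6)→(6,2,6)
−g: reduced (well bottom): (6,2,6) with a≤c, −a<b≤a
flip sign back: reduced form of g is (-6,-2,-6)
reduced forms (-6, -2, -6) vs (-6, -2, -6) ⇒ equivalent

yes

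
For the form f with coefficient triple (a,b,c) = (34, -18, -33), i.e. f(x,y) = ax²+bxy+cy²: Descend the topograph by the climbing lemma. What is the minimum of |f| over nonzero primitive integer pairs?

descent: ρ → (-33,18,34)  [lands on river]
river: ρ → (34,50,-17)
river: ρ → (-17,52,31)
river: ρ → (31,10,-38)
river: ρ → (-38,66,3)
river: ρ → (3,66,-38)
river: ρ → (-38,10,31)
river: ρ → (31,52,-17)
river: ρ → (-17,50,34)
river: ρ → (34,18,-33)
river: ρ → (-33,48,19)
river: ρ → (19,66,-6)
river: ρ → (-6,66,19)
river: ρ → (19,48,-33)
closes: descent 1, river 14
min |a| on river = 3

3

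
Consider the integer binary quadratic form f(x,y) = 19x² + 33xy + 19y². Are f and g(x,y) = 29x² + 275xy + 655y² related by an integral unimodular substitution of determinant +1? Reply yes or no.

D₁ = -355, D₂ = -355
f: translate: b→-5 (≡33 mod 38), so (19,33,19)→(19,-5,5)
f: flip: (19,-5,5)→(5,5,19)
f: reduced (well bottom): (5,5,19) with a≤c, −a<b≤a
g: translate: b→-15 (≡275 mod 58), so (29,275,655)→(29,-15,5)
g: flip: (29,-15,5)→(5,15,29)
g: translate: b→5 (≡15 mod 10), so (5,15,29)→(5,5,19)
g: reduced (well bottom): (5,5,19) with a≤c, −a<b≤a
reduced forms (5, 5, 19) vs (5, 5, 19) ⇒ equivalent

yes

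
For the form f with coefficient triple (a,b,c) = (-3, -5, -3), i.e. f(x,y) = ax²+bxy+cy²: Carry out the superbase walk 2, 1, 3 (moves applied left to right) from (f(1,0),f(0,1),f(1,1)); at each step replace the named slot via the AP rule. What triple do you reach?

start (-3,-3,-11) = (f(1,0),f(0,1),f(1,1))
replace slot 2: 2·((-3)+(-11)) − (-3) = -25 → (-3,-25,-11)
replace slot 1: 2·((-25)+(-11)) − (-3) = -69 → (-69,-25,-11)
replace slot 3: 2·((-69)+(-25)) − (-11) = -177 → (-69,-25,-177)

-69,-25,-177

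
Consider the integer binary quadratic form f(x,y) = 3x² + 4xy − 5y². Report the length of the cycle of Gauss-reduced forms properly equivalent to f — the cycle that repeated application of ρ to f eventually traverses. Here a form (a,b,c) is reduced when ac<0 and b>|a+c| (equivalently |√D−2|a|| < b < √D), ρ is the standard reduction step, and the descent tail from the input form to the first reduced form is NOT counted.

D = 76, ⌊√D⌋ = 8
river: ρ → (-5,6,2)
river: ρ → (2,6,-5)
river: ρ → (-5,4,3)
river: ρ → (3,8,-1)
river: ρ → (-1,8,3)
river: ρ → (3,4,-5)
ρ-cycle length = 6 (tail of 0 descent steps not counted)

6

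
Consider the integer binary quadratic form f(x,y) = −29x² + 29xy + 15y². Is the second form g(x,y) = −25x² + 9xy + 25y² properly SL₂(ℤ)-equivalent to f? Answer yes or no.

D₁ = 2581, D₂ = 2581
river cycle of f (length 26): (15, 31, -27), (-27, 23, 19), (19, 15, -31), (-31, 47, 3), (3, 49, -15), (-15, 41, 15), (15, 49, -3), (-3, 47, 31), (31, 15, -19), (-19, 23, 27), … (16 more)
river cycle of g (length 18): (25, 41, -9), (-9, 49, 5), (5, 41, -45), (-45, 49, 1), (1, 49, -45), (-45, 41, 5), (5, 49, -9), (-9, 41, 25), (25, 9, -25), (-25, 41, 9), … (8 more)
cycles differ ⇒ inequivalent

no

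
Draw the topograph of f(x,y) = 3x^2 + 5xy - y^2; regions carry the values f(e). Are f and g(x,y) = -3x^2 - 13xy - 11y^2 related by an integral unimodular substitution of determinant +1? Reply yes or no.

D₁ = 37, D₂ = 37
river cycle of f (length 6): (-1, 5, 3), (3, 1, -3), (-3, 5, 1), (1, 5, -3), (-3, 1, 3), (3, 5, -1)
river cycle of g (length 6): (-1, 5, 3), (3, 1, -3), (-3, 5, 1), (1, 5, -3), (-3, 1, 3), (3, 5, -1)
cycles coincide ⇒ equivalent

yes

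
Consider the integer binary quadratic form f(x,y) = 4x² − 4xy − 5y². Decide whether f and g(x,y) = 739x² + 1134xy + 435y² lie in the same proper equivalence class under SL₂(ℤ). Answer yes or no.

D₁ = 96, D₂ = 96
river cycle of f (length 4): (-5, 4, 4), (4, 4, -5), (-5, 6, 3), (3, 6, -5)
river cycle of g (length 4): (3, 6, -5), (-5, 4, 4), (4, 4, -5), (-5, 6, 3)
cycles coincide ⇒ equivalent

yes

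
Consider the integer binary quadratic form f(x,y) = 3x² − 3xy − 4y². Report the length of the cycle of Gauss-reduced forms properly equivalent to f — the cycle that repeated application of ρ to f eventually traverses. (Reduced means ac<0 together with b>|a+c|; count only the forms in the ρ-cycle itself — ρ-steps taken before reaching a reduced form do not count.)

D = 57, ⌊√D⌋ = 7
descent: ρ → (-4,3,3)  [lands on river]
river: ρ → (3,3,-4)
river: ρ → (-4,5,2)
river: ρ → (2,7,-1)
river: ρ → (-1,7,2)
river: ρ → (2,5,-4)
ρ-cycle length = 6 (tail of 1 descent step not counted)

6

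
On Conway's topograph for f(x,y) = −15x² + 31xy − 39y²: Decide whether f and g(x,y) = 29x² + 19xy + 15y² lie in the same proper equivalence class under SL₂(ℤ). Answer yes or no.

D₁ = -1379, D₂ = -1379
f is negative-definite; reduce −f:
−f: translate: b→-1 (≡-31 mod 30), so (15,-31,39)→(15,-1,23)
−f: reduced (well bottom): (15,-1,23) with a≤c, −a<b≤a
flip sign back: reduced form of f is (-15,1,-23)
g: flip: (29,19,15)→(15,-19,29)
g: translate: b→11 (≡-19 mod 30), so (15,-19,29)→(15,11,25)
g: reduced (well bottom): (15,11,25) with a≤c, −a<b≤a
reduced forms (-15, 1, -23) vs (15, 11, 25) ⇒ inequivalent

no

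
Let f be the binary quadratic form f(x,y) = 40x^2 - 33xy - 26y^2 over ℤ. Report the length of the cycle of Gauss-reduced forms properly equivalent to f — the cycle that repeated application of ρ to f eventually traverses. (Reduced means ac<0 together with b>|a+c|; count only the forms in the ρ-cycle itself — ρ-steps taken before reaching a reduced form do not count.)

D = 5249, ⌊√D⌋ = 72
descent: ρ → (-26,33,40)  [lands on river]
river: ρ → (40,47,-19)
river: ρ → (-19,67,10)
river: ρ → (10,53,-61)
river: ρ → (-61,69,2)
river: ρ → (2,71,-26)
ρ-cycle length = 6 (tail of 1 descent step not counted)

6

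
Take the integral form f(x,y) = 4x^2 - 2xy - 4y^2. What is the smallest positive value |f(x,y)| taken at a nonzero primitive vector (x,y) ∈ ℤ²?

descent: ρ → (-4,2,4)  [lands on river]
river: ρ → (4,6,-2)
river: ρ → (-2,6,4)
river: ρ → (4,2,-4)
river: ρ → (-4,6,2)
river: ρ → (2,6,-4)
closes: descent 1, river 6
min |a| on river = 2

2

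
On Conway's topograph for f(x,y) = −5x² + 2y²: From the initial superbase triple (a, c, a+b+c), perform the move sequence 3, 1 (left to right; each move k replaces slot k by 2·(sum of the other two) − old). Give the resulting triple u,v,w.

start (-5,2,-3) = (f(1,0),f(0,1),f(1,1))
replace slot 3: 2·((-5)+2) − (-3) = -3 → (-5,2,-3)
replace slot 1: 2·(2+(-3)) − (-5) = 3 → (3,2,-3)

3,2,-3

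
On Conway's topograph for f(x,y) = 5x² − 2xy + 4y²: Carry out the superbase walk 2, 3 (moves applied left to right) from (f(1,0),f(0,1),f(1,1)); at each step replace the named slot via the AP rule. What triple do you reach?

start (5,4,7) = (f(1,0),f(0,1),f(1,1))
replace slot 2: 2·(5+7) − 4 = 20 → (5,20,7)
replace slot 3: 2·(5+20) − 7 = 43 → (5,20,43)

5,20,43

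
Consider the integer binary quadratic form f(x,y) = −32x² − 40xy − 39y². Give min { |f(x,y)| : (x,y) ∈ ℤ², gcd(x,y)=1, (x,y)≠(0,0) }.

translate: b→-24 (≡40 mod 64), so (32,40,39)→(32,-24,31)
flip: (32,-24,31)→(31,24,32)
reduced (well bottom): (31,24,32) with a≤c, −a<b≤a
well minimum |f| = |-31| = 31 (negative-definite)

31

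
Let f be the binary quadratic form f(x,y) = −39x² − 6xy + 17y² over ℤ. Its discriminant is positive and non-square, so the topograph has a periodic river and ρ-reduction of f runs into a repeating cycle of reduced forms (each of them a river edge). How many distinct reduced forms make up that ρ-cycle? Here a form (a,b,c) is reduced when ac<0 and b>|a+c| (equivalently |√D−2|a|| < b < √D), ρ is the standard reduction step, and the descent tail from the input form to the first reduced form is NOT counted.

D = 2688, ⌊√D⌋ = 51
descent: ρ → (17,40,-16)  [lands on river]
river: ρ → (-16,24,33)
river: ρ → (33,42,-7)
river: ρ → (-7,42,33)
river: ρ → (33,24,-16)
river: ρ → (-16,40,17)
river: ρ → (17,28,-28)
river: ρ → (-28,28,17)
ρ-cycle length = 8 (tail of 1 descent step not counted)

8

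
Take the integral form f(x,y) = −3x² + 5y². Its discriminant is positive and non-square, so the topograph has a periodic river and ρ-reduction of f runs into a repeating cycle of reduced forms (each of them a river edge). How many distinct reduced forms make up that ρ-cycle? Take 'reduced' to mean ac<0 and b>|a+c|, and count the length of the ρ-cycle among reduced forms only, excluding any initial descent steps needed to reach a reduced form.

D = 60, ⌊√D⌋ = 7
descent: ρ → (5,0,-3)
descent: ρ → (-3,6,2)  [lands on river]
river: ρ → (2,6,-3)
ρ-cycle length = 2 (tail of 2 descent steps not counted)

2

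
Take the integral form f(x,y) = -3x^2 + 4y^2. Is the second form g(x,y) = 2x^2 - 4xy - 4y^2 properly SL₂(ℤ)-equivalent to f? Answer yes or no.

D₁ = 48, D₂ = 48
river cycle of f (length 2): (-3, 6, 1), (1, 6, -3)
river cycle of g (length 2): (-4, 4, 2), (2, 4, -4)
cycles differ ⇒ inequivalent

no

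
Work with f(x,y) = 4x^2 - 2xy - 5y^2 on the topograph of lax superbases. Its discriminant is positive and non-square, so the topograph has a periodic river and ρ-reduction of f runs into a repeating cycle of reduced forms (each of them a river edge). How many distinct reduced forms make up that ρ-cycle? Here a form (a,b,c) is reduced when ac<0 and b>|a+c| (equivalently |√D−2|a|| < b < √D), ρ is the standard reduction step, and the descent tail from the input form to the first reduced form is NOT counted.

D = 84, ⌊√D⌋ = 9
descent: ρ → (-5,2,4)  [lands on river]
river: ρ → (4,6,-3)
river: ρ → (-3,6,4)
river: ρ → (4,2,-5)
river: ρ → (-5,8,1)
river: ρ → (1,8,-5)
ρ-cycle length = 6 (tail of 1 descent step not counted)

6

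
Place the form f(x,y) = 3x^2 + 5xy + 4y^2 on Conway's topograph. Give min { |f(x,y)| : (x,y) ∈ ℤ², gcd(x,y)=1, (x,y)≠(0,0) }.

translate: b→-1 (≡5 mod 6), so (3,5,4)→(3,-1,2)
flip: (3,-1,2)→(2,1,3)
reduced (well bottom): (2,1,3) with a≤c, −a<b≤a
well minimum = a = 2

2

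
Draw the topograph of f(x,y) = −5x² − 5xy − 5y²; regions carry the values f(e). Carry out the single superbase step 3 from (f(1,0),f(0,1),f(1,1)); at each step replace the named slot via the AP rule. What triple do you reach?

start (-5,-5,-15) = (f(1,0),f(0,1),f(1,1))
replace slot 3: 2·((-5)+(-5)) − (-15) = -5 → (-5,-5,-5)

-5,-5,-5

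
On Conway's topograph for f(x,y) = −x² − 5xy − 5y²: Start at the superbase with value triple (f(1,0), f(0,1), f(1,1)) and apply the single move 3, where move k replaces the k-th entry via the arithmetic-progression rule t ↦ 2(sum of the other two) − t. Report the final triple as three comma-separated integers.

start (-1,-5,-11) = (f(1,0),f(0,1),f(1,1))
replace slot 3: 2·((-1)+(-5)) − (-11) = -1 → (-1,-5,-1)

-1,-5,-1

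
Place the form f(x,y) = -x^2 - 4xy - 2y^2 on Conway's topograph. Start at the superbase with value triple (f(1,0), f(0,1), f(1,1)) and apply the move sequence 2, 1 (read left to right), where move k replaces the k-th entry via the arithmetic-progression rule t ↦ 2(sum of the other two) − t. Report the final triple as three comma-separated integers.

start (-1,-2,-7) = (f(1,0),f(0,1),f(1,1))
replace slot 2: 2·((-1)+(-7)) − (-2) = -14 → (-1,-14,-7)
replace slot 1: 2·((-14)+(-7)) − (-1) = -41 → (-41,-14,-7)

-41,-14,-7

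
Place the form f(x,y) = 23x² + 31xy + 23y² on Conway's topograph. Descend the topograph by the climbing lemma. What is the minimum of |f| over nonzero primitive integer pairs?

translate: b→-15 (≡31 mod 46), so (23,31,23)→(23,-15,15)
flip: (23,-15,15)→(15,15,23)
reduced (well bottom): (15,15,23) with a≤c, −a<b≤a
well minimum = a = 15

15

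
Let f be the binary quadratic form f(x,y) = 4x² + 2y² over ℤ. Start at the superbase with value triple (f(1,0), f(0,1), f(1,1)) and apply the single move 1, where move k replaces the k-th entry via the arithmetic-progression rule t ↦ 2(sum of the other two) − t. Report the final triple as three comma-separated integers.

start (4,2,6) = (f(1,0),f(0,1),f(1,1))
replace slot 1: 2·(2+6) − 4 = 12 → (12,2,6)

12,2,6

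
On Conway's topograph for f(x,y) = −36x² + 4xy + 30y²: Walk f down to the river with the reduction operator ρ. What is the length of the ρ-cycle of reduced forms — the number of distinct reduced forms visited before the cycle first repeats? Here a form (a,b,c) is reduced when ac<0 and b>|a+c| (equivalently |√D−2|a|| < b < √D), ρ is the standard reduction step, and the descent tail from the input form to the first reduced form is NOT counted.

D = 4336, ⌊√D⌋ = 65
descent: ρ → (30,56,-10)  [lands on river]
river: ρ → (-10,64,6)
river: ρ → (6,56,-50)
river: ρ → (-50,44,12)
river: ρ → (12,52,-34)
river: ρ → (-34,16,30)
river: ρ → (30,44,-20)
river: ρ → (-20,36,38)
river: ρ → (38,40,-18)
river: ρ → (-18,32,46)
river: ρ → (46,60,-4)
river: ρ → (-4,60,46)
river: ρ → (46,32,-18)
river: ρ → (-18,40,38)
river: ρ → (38,36,-20)
river: ρ → (-20,44,30)
river: ρ → (30,16,-34)
river: ρ → (-34,52,12)
river: ρ → (12,44,-50)
river: ρ → (-50,56,6)
river: ρ → (6,64,-10)
river: ρ → (-10,56,30)
river: ρ → (30,64,-2)
river: ρ → (-2,64,30)
ρ-cycle length = 24 (tail of 1 descent step not counted)

24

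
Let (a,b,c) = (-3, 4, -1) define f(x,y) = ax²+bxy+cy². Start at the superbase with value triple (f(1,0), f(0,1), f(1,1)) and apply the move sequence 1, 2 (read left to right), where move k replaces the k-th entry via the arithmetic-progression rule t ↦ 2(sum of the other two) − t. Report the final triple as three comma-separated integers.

start (-3,-1,0) = (f(1,0),f(0,1),f(1,1))
replace slot 1: 2·((-1)+0) − (-3) = 1 → (1,-1,0)
replace slot 2: 2·(1+0) − (-1) = 3 → (1,3,0)

1,3,0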